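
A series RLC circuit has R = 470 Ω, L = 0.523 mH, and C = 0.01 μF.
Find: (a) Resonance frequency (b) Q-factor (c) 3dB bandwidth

Step 1 — Resonance: ω₀ = 1/√(LC) = 1/√(0.000523·1e-08) = 4.373e+05 rad/s.
Step 2 — f₀ = ω₀/(2π) = 6.959e+04 Hz.
Step 3 — Series Q: Q = ω₀L/R = 4.373e+05·0.000523/470 = 0.4866.
Step 4 — Bandwidth: Δω = ω₀/Q = 8.987e+05 rad/s; BW = Δω/(2π) = 1.43e+05 Hz.

(a) f₀ = 6.959e+04 Hz  (b) Q = 0.4866  (c) BW = 1.43e+05 Hz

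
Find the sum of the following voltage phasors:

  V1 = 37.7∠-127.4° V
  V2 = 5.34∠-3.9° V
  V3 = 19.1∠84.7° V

Step 1 — Convert each phasor to rectangular form:
  V1 = 37.7·(cos(-127.4°) + j·sin(-127.4°)) = -22.9 - j29.95 V
  V2 = 5.34·(cos(-3.9°) + j·sin(-3.9°)) = 5.328 - j0.3632 V
  V3 = 19.1·(cos(84.7°) + j·sin(84.7°)) = 1.764 + j19.02 V
Step 2 — Sum components: V_total = -15.81 - j11.29 V.
Step 3 — Convert to polar: |V_total| = 19.43 V, ∠V_total = -144.5°.

V_total = 19.43∠-144.5° V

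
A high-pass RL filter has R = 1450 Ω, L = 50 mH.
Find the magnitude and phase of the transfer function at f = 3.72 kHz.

Step 1 — Angular frequency: ω = 2π·3720 = 2.337e+04 rad/s.
Step 2 — Transfer function: H(jω) = jωL/(R + jωL).
Step 3 — Numerator jωL = j·1169; denominator R + jωL = 1450 + j1169.
Step 4 — H = 0.3938 + j0.4886.
Step 5 — Magnitude: |H| = 0.6275 (-4.0 dB); phase: φ = 51.1°.

|H| = 0.6275 (-4.0 dB), φ = 51.1°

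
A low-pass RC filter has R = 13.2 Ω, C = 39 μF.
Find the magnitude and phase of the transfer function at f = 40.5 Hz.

Step 1 — Angular frequency: ω = 2π·40.5 = 254.5 rad/s.
Step 2 — Transfer function: H(jω) = 1/(1 + jωRC).
Step 3 — Denominator: 1 + jωRC = 1 + j·254.5·13.2·3.9e-05 = 1 + j0.131.
Step 4 — H = 0.9831 - j0.1288.
Step 5 — Magnitude: |H| = 0.9915 (-0.1 dB); phase: φ = -7.5°.

|H| = 0.9915 (-0.1 dB), φ = -7.5°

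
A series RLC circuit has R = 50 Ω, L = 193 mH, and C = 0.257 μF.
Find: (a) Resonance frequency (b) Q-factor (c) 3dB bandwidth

Step 1 — Resonance: ω₀ = 1/√(LC) = 1/√(0.193·2.57e-07) = 4490 rad/s.
Step 2 — f₀ = ω₀/(2π) = 714.6 Hz.
Step 3 — Series Q: Q = ω₀L/R = 4490·0.193/50 = 17.33.
Step 4 — Bandwidth: Δω = ω₀/Q = 259.1 rad/s; BW = Δω/(2π) = 41.23 Hz.

(a) f₀ = 714.6 Hz  (b) Q = 17.33  (c) BW = 41.23 Hz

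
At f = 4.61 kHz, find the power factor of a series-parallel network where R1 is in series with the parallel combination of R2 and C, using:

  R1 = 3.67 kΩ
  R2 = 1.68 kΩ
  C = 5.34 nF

Step 1 — Angular frequency: ω = 2π·f = 2π·4610 = 2.897e+04 rad/s.
Step 2 — Component impedances:
  R1: Z = R = 3670 Ω
  R2: Z = R = 1680 Ω
  C: Z = 1/(jωC) = -j/(ω·C) = 0 - j6465 Ω
Step 3 — Parallel branch: R2 || C = 1/(1/R2 + 1/C) = 1574 - j408.9 Ω.
Step 4 — Series with R1: Z_total = R1 + (R2 || C) = 5244 - j408.9 Ω = 5260∠-4.5° Ω.
Step 5 — Power factor: PF = cos(φ) = Re(Z)/|Z| = 5244/5260 = 0.997.
Step 6 — Type: Im(Z) = -408.9 ⇒ leading (phase φ = -4.5°).

PF = 0.997 (leading, φ = -4.5°)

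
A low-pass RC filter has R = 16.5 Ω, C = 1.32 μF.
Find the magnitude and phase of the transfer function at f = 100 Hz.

Step 1 — Angular frequency: ω = 2π·100 = 628.3 rad/s.
Step 2 — Transfer function: H(jω) = 1/(1 + jωRC).
Step 3 — Denominator: 1 + jωRC = 1 + j·628.3·16.5·1.32e-06 = 1 + j0.01368.
Step 4 — H = 0.9998 - j0.01368.
Step 5 — Magnitude: |H| = 0.9999 (-0.0 dB); phase: φ = -0.8°.

|H| = 0.9999 (-0.0 dB), φ = -0.8°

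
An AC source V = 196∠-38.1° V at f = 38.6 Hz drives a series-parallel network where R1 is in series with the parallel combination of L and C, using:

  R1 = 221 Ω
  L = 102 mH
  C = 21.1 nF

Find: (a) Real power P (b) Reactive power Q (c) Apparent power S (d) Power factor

Step 1 — Angular frequency: ω = 2π·f = 2π·38.6 = 242.5 rad/s.
Step 2 — Component impedances:
  R1: Z = R = 221 Ω
  L: Z = jωL = j·242.5·0.102 = 0 + j24.74 Ω
  C: Z = 1/(jωC) = -j/(ω·C) = 0 - j1.954e+05 Ω
Step 3 — Parallel branch: L || C = 1/(1/L + 1/C) = 0 + j24.74 Ω.
Step 4 — Series with R1: Z_total = R1 + (L || C) = 221 + j24.74 Ω = 222.4∠6.4° Ω.
Step 5 — Source phasor: V = 196∠-38.1° V = 154.2 - j120.9 V.
Step 6 — Current: I = V / Z = 0.6288 - j0.6176 A = 0.8814∠-44.5° A.
Step 7 — Complex power: S = V·I* = 171.7 + j19.22 VA.
Step 8 — Real power: P = Re(S) = 171.7 W.
Step 9 — Reactive power: Q = Im(S) = 19.22 VAR.
Step 10 — Apparent power: |S| = 172.7 VA.
Step 11 — Power factor: PF = P/|S| = 0.9938 (lagging).

(a) P = 171.7 W  (b) Q = 19.22 VAR  (c) S = 172.7 VA  (d) PF = 0.9938 (lagging)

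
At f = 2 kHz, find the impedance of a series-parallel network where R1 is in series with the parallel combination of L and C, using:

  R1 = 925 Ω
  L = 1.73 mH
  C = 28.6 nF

Step 1 — Angular frequency: ω = 2π·f = 2π·2000 = 1.257e+04 rad/s.
Step 2 — Component impedances:
  R1: Z = R = 925 Ω
  L: Z = jωL = j·1.257e+04·0.00173 = 0 + j21.74 Ω
  C: Z = 1/(jωC) = -j/(ω·C) = 0 - j2782 Ω
Step 3 — Parallel branch: L || C = 1/(1/L + 1/C) = 0 + j21.91 Ω.
Step 4 — Series with R1: Z_total = R1 + (L || C) = 925 + j21.91 Ω = 925.3∠1.4° Ω.

Z = 925 + j21.91 Ω = 925.3∠1.4° Ω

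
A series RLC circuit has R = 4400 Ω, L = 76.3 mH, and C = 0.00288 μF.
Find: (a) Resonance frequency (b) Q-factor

Step 1 — Resonance condition Im(Z)=0 gives ω₀ = 1/√(LC).
Step 2 — ω₀ = 1/√(0.0763·2.88e-09) = 6.746e+04 rad/s.
Step 3 — f₀ = ω₀/(2π) = 1.074e+04 Hz.
Step 4 — Series Q: Q = ω₀L/R = 6.746e+04·0.0763/4400 = 1.17.

(a) f₀ = 1.074e+04 Hz  (b) Q = 1.17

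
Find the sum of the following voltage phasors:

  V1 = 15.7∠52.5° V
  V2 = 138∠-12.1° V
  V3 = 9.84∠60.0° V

Step 1 — Convert each phasor to rectangular form:
  V1 = 15.7·(cos(52.5°) + j·sin(52.5°)) = 9.558 + j12.46 V
  V2 = 138·(cos(-12.1°) + j·sin(-12.1°)) = 134.9 - j28.93 V
  V3 = 9.84·(cos(60.0°) + j·sin(60.0°)) = 4.92 + j8.522 V
Step 2 — Sum components: V_total = 149.4 - j7.95 V.
Step 3 — Convert to polar: |V_total| = 149.6 V, ∠V_total = -3.0°.

V_total = 149.6∠-3.0° V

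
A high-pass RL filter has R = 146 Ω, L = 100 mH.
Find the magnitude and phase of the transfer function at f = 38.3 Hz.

Step 1 — Angular frequency: ω = 2π·38.3 = 240.6 rad/s.
Step 2 — Transfer function: H(jω) = jωL/(R + jωL).
Step 3 — Numerator jωL = j·24.06; denominator R + jωL = 146 + j24.06.
Step 4 — H = 0.02645 + j0.1605.
Step 5 — Magnitude: |H| = 0.1626 (-15.8 dB); phase: φ = 80.6°.

|H| = 0.1626 (-15.8 dB), φ = 80.6°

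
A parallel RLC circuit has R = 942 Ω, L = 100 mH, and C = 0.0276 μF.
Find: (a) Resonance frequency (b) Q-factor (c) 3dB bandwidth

Step 1 — Resonance: ω₀ = 1/√(LC) = 1/√(0.1·2.76e-08) = 1.903e+04 rad/s.
Step 2 — f₀ = ω₀/(2π) = 3029 Hz.
Step 3 — Parallel Q: Q = R/(ω₀L) = 942/(1.903e+04·0.1) = 0.4949.
Step 4 — Bandwidth: Δω = ω₀/Q = 3.846e+04 rad/s; BW = Δω/(2π) = 6122 Hz.

(a) f₀ = 3029 Hz  (b) Q = 0.4949  (c) BW = 6122 Hz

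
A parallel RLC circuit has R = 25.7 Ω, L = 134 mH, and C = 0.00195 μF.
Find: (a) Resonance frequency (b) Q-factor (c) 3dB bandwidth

Step 1 — Resonance: ω₀ = 1/√(LC) = 1/√(0.134·1.95e-09) = 6.186e+04 rad/s.
Step 2 — f₀ = ω₀/(2π) = 9846 Hz.
Step 3 — Parallel Q: Q = R/(ω₀L) = 25.7/(6.186e+04·0.134) = 0.0031.
Step 4 — Bandwidth: Δω = ω₀/Q = 1.995e+07 rad/s; BW = Δω/(2π) = 3.176e+06 Hz.

(a) f₀ = 9846 Hz  (b) Q = 0.0031  (c) BW = 3.176e+06 Hz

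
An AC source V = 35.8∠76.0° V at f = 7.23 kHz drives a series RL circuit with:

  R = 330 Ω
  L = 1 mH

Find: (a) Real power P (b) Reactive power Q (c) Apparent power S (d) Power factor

Step 1 — Angular frequency: ω = 2π·f = 2π·7230 = 4.543e+04 rad/s.
Step 2 — Component impedances:
  R: Z = R = 330 Ω
  L: Z = jωL = j·4.543e+04·0.001 = 0 + j45.43 Ω
Step 3 — Series combination: Z_total = R + L = 330 + j45.43 Ω = 333.1∠7.8° Ω.
Step 4 — Source phasor: V = 35.8∠76.0° V = 8.661 + j34.74 V.
Step 5 — Current: I = V / Z = 0.03998 + j0.09976 A = 0.1075∠68.2° A.
Step 6 — Complex power: S = V·I* = 3.812 + j0.5247 VA.
Step 7 — Real power: P = Re(S) = 3.812 W.
Step 8 — Reactive power: Q = Im(S) = 0.5247 VAR.
Step 9 — Apparent power: |S| = 3.847 VA.
Step 10 — Power factor: PF = P/|S| = 0.9907 (lagging).

(a) P = 3.812 W  (b) Q = 0.5247 VAR  (c) S = 3.847 VA  (d) PF = 0.9907 (lagging)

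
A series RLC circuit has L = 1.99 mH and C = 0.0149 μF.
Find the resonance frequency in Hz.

Step 1 — Resonance condition Im(Z)=0 gives ω₀ = 1/√(LC).
Step 2 — ω₀ = 1/√(0.00199·1.49e-08) = 1.836e+05 rad/s.
Step 3 — f₀ = ω₀/(2π) = 2.923e+04 Hz.

f₀ = 2.923e+04 Hz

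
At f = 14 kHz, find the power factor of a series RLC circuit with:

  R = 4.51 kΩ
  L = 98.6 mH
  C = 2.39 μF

Step 1 — Angular frequency: ω = 2π·f = 2π·1.4e+04 = 8.796e+04 rad/s.
Step 2 — Component impedances:
  R: Z = R = 4510 Ω
  L: Z = jωL = j·8.796e+04·0.0986 = 0 + j8673 Ω
  C: Z = 1/(jωC) = -j/(ω·C) = 0 - j4.757 Ω
Step 3 — Series combination: Z_total = R + L + C = 4510 + j8669 Ω = 9772∠62.5° Ω.
Step 4 — Power factor: PF = cos(φ) = Re(Z)/|Z| = 4510/9772 = 0.4615.
Step 5 — Type: Im(Z) = 8669 ⇒ lagging (phase φ = 62.5°).

PF = 0.4615 (lagging, φ = 62.5°)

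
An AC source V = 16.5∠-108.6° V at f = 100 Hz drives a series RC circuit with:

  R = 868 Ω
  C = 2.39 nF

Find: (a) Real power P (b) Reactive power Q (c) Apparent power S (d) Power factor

Step 1 — Angular frequency: ω = 2π·f = 2π·100 = 628.3 rad/s.
Step 2 — Component impedances:
  R: Z = R = 868 Ω
  C: Z = 1/(jωC) = -j/(ω·C) = 0 - j6.659e+05 Ω
Step 3 — Series combination: Z_total = R + C = 868 - j6.659e+05 Ω = 6.659e+05∠-89.9° Ω.
Step 4 — Source phasor: V = 16.5∠-108.6° V = -5.263 - j15.64 V.
Step 5 — Current: I = V / Z = 2.347e-05 - j7.934e-06 A = 2.478e-05∠-18.7° A.
Step 6 — Complex power: S = V·I* = 5.329e-07 - j0.0004088 VA.
Step 7 — Real power: P = Re(S) = 5.329e-07 W.
Step 8 — Reactive power: Q = Im(S) = -0.0004088 VAR.
Step 9 — Apparent power: |S| = 0.0004088 VA.
Step 10 — Power factor: PF = P/|S| = 0.001303 (leading).

(a) P = 5.329e-07 W  (b) Q = -0.0004088 VAR  (c) S = 0.0004088 VA  (d) PF = 0.001303 (leading)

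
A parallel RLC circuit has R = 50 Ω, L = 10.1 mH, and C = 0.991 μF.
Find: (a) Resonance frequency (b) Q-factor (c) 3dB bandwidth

Step 1 — Resonance: ω₀ = 1/√(LC) = 1/√(0.0101·9.91e-07) = 9995 rad/s.
Step 2 — f₀ = ω₀/(2π) = 1591 Hz.
Step 3 — Parallel Q: Q = R/(ω₀L) = 50/(9995·0.0101) = 0.4953.
Step 4 — Bandwidth: Δω = ω₀/Q = 2.018e+04 rad/s; BW = Δω/(2π) = 3212 Hz.

(a) f₀ = 1591 Hz  (b) Q = 0.4953  (c) BW = 3212 Hz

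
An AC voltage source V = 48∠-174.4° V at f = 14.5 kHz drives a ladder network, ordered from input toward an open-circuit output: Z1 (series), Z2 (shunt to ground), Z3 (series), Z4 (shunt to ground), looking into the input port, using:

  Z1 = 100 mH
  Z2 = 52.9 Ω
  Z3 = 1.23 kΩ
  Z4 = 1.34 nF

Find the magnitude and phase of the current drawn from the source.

Step 1 — Angular frequency: ω = 2π·f = 2π·1.45e+04 = 9.111e+04 rad/s.
Step 2 — Component impedances:
  Z1: Z = jωL = j·9.111e+04·0.1 = 0 + j9111 Ω
  Z2: Z = R = 52.9 Ω
  Z3: Z = R = 1230 Ω
  Z4: Z = 1/(jωC) = -j/(ω·C) = 0 - j8191 Ω
Step 3 — Ladder network (open output): work backward from the far end, alternating series and parallel combinations. Z_in = 52.85 + j9110 Ω = 9110∠89.7° Ω.
Step 4 — Source phasor: V = 48∠-174.4° V = -47.77 - j4.684 V.
Step 5 — Ohm's law: I = V / Z_total = (-47.77 - j4.684) / (52.85 + j9110) = -0.0005445 + j0.00524 A.
Step 6 — Convert to polar: |I| = 0.005269 A, ∠I = 95.9°.

I = 0.005269∠95.9° A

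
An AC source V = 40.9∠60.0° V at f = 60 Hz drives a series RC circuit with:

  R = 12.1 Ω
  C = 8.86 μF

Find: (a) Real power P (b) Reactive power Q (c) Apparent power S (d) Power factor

Step 1 — Angular frequency: ω = 2π·f = 2π·60 = 377 rad/s.
Step 2 — Component impedances:
  R: Z = R = 12.1 Ω
  C: Z = 1/(jωC) = -j/(ω·C) = 0 - j299.4 Ω
Step 3 — Series combination: Z_total = R + C = 12.1 - j299.4 Ω = 299.6∠-87.7° Ω.
Step 4 — Source phasor: V = 40.9∠60.0° V = 20.45 + j35.42 V.
Step 5 — Current: I = V / Z = -0.1154 + j0.07297 A = 0.1365∠147.7° A.
Step 6 — Complex power: S = V·I* = 0.2255 - j5.578 VA.
Step 7 — Real power: P = Re(S) = 0.2255 W.
Step 8 — Reactive power: Q = Im(S) = -5.578 VAR.
Step 9 — Apparent power: |S| = 5.583 VA.
Step 10 — Power factor: PF = P/|S| = 0.04038 (leading).

(a) P = 0.2255 W  (b) Q = -5.578 VAR  (c) S = 5.583 VA  (d) PF = 0.04038 (leading)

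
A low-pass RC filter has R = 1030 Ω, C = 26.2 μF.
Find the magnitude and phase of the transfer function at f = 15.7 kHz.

Step 1 — Angular frequency: ω = 2π·1.57e+04 = 9.865e+04 rad/s.
Step 2 — Transfer function: H(jω) = 1/(1 + jωRC).
Step 3 — Denominator: 1 + jωRC = 1 + j·9.865e+04·1030·2.62e-05 = 1 + j2662.
Step 4 — H = 1.411e-07 - j0.0003756.
Step 5 — Magnitude: |H| = 0.0003756 (-68.5 dB); phase: φ = -90.0°.

|H| = 0.0003756 (-68.5 dB), φ = -90.0°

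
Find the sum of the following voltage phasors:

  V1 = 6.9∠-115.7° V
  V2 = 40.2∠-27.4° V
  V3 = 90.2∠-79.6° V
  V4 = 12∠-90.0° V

Step 1 — Convert each phasor to rectangular form:
  V1 = 6.9·(cos(-115.7°) + j·sin(-115.7°)) = -2.992 - j6.217 V
  V2 = 40.2·(cos(-27.4°) + j·sin(-27.4°)) = 35.69 - j18.5 V
  V3 = 90.2·(cos(-79.6°) + j·sin(-79.6°)) = 16.28 - j88.72 V
  V4 = 12·(cos(-90.0°) + j·sin(-90.0°)) = 0 - j12 V
Step 2 — Sum components: V_total = 48.98 - j125.4 V.
Step 3 — Convert to polar: |V_total| = 134.7 V, ∠V_total = -68.7°.

V_total = 134.7∠-68.7° V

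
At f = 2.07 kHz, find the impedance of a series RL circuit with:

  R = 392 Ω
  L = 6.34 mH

Step 1 — Angular frequency: ω = 2π·f = 2π·2070 = 1.301e+04 rad/s.
Step 2 — Component impedances:
  R: Z = R = 392 Ω
  L: Z = jωL = j·1.301e+04·0.00634 = 0 + j82.46 Ω
Step 3 — Series combination: Z_total = R + L = 392 + j82.46 Ω = 400.6∠11.9° Ω.

Z = 392 + j82.46 Ω = 400.6∠11.9° Ω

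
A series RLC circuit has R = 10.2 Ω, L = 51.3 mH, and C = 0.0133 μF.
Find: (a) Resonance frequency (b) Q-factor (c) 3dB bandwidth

Step 1 — Resonance condition Im(Z)=0 gives ω₀ = 1/√(LC).
Step 2 — ω₀ = 1/√(0.0513·1.33e-08) = 3.828e+04 rad/s.
Step 3 — f₀ = ω₀/(2π) = 6093 Hz.
Step 4 — Series Q: Q = ω₀L/R = 3.828e+04·0.0513/10.2 = 192.5.
Step 5 — 3dB bandwidth: Δω = ω₀/Q = 198.8 rad/s; BW = Δω/(2π) = 31.64 Hz.

(a) f₀ = 6093 Hz  (b) Q = 192.5  (c) BW = 31.64 Hz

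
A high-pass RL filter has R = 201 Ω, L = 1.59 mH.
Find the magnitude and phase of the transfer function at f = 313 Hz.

Step 1 — Angular frequency: ω = 2π·313 = 1967 rad/s.
Step 2 — Transfer function: H(jω) = jωL/(R + jωL).
Step 3 — Numerator jωL = j·3.127; denominator R + jωL = 201 + j3.127.
Step 4 — H = 0.000242 + j0.01555.
Step 5 — Magnitude: |H| = 0.01556 (-36.2 dB); phase: φ = 89.1°.

|H| = 0.01556 (-36.2 dB), φ = 89.1°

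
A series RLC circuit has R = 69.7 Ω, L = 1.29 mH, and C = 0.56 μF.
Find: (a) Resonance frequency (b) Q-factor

Step 1 — Resonance condition Im(Z)=0 gives ω₀ = 1/√(LC).
Step 2 — ω₀ = 1/√(0.00129·5.6e-07) = 3.721e+04 rad/s.
Step 3 — f₀ = ω₀/(2π) = 5921 Hz.
Step 4 — Series Q: Q = ω₀L/R = 3.721e+04·0.00129/69.7 = 0.6886.

(a) f₀ = 5921 Hz  (b) Q = 0.6886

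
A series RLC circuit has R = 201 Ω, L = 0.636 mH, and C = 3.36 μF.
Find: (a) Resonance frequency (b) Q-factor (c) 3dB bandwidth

Step 1 — Resonance: ω₀ = 1/√(LC) = 1/√(0.000636·3.36e-06) = 2.163e+04 rad/s.
Step 2 — f₀ = ω₀/(2π) = 3443 Hz.
Step 3 — Series Q: Q = ω₀L/R = 2.163e+04·0.000636/201 = 0.06845.
Step 4 — Bandwidth: Δω = ω₀/Q = 3.16e+05 rad/s; BW = Δω/(2π) = 5.03e+04 Hz.

(a) f₀ = 3443 Hz  (b) Q = 0.06845  (c) BW = 5.03e+04 Hz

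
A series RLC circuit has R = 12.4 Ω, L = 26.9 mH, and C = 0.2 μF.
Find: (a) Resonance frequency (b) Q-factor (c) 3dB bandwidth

Step 1 — Resonance condition Im(Z)=0 gives ω₀ = 1/√(LC).
Step 2 — ω₀ = 1/√(0.0269·2e-07) = 1.363e+04 rad/s.
Step 3 — f₀ = ω₀/(2π) = 2170 Hz.
Step 4 — Series Q: Q = ω₀L/R = 1.363e+04·0.0269/12.4 = 29.58.
Step 5 — 3dB bandwidth: Δω = ω₀/Q = 461 rad/s; BW = Δω/(2π) = 73.37 Hz.

(a) f₀ = 2170 Hz  (b) Q = 29.58  (c) BW = 73.37 Hz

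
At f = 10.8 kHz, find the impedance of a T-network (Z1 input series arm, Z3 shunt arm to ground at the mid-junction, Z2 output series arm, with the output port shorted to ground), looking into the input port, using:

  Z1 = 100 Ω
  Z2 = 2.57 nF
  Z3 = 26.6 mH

Step 1 — Angular frequency: ω = 2π·f = 2π·1.08e+04 = 6.786e+04 rad/s.
Step 2 — Component impedances:
  Z1: Z = R = 100 Ω
  Z2: Z = 1/(jωC) = -j/(ω·C) = 0 - j5734 Ω
  Z3: Z = jωL = j·6.786e+04·0.0266 = 0 + j1805 Ω
Step 3 — With the output port shorted to ground, the output series arm Z2 runs from the junction to ground; the shunt arm Z3 also runs from the junction to ground. They appear in parallel: Z3 || Z2 = 0 + j2634 Ω.
Step 4 — Series with input arm Z1: Z_in = Z1 + (Z3 || Z2) = 100 + j2634 Ω = 2636∠87.8° Ω.

Z = 100 + j2634 Ω = 2636∠87.8° Ω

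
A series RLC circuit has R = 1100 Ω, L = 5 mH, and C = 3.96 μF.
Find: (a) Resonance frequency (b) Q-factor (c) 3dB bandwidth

Step 1 — Resonance: ω₀ = 1/√(LC) = 1/√(0.005·3.96e-06) = 7107 rad/s.
Step 2 — f₀ = ω₀/(2π) = 1131 Hz.
Step 3 — Series Q: Q = ω₀L/R = 7107·0.005/1100 = 0.0323.
Step 4 — Bandwidth: Δω = ω₀/Q = 2.2e+05 rad/s; BW = Δω/(2π) = 3.501e+04 Hz.

(a) f₀ = 1131 Hz  (b) Q = 0.0323  (c) BW = 3.501e+04 Hz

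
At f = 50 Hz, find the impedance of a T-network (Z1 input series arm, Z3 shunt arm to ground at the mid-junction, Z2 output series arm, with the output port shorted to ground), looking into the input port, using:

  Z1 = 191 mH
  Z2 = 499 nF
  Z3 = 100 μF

Step 1 — Angular frequency: ω = 2π·f = 2π·50 = 314.2 rad/s.
Step 2 — Component impedances:
  Z1: Z = jωL = j·314.2·0.191 = 0 + j60 Ω
  Z2: Z = 1/(jωC) = -j/(ω·C) = 0 - j6379 Ω
  Z3: Z = 1/(jωC) = -j/(ω·C) = 0 - j31.83 Ω
Step 3 — With the output port shorted to ground, the output series arm Z2 runs from the junction to ground; the shunt arm Z3 also runs from the junction to ground. They appear in parallel: Z3 || Z2 = 0 - j31.67 Ω.
Step 4 — Series with input arm Z1: Z_in = Z1 + (Z3 || Z2) = 0 + j28.33 Ω = 28.33∠90.0° Ω.

Z = 0 + j28.33 Ω = 28.33∠90.0° Ω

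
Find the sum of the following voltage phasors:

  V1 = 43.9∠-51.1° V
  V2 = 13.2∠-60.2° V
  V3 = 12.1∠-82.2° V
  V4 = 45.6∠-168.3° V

Step 1 — Convert each phasor to rectangular form:
  V1 = 43.9·(cos(-51.1°) + j·sin(-51.1°)) = 27.57 - j34.16 V
  V2 = 13.2·(cos(-60.2°) + j·sin(-60.2°)) = 6.56 - j11.45 V
  V3 = 12.1·(cos(-82.2°) + j·sin(-82.2°)) = 1.642 - j11.99 V
  V4 = 45.6·(cos(-168.3°) + j·sin(-168.3°)) = -44.65 - j9.247 V
Step 2 — Sum components: V_total = -8.883 - j66.85 V.
Step 3 — Convert to polar: |V_total| = 67.44 V, ∠V_total = -97.6°.

V_total = 67.44∠-97.6° V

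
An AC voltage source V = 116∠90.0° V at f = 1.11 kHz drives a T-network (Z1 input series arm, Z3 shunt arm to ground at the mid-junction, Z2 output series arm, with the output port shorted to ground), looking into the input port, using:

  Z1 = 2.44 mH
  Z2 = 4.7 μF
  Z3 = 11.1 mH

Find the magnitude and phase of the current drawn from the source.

Step 1 — Angular frequency: ω = 2π·f = 2π·1110 = 6974 rad/s.
Step 2 — Component impedances:
  Z1: Z = jωL = j·6974·0.00244 = 0 + j17.02 Ω
  Z2: Z = 1/(jωC) = -j/(ω·C) = 0 - j30.51 Ω
  Z3: Z = jωL = j·6974·0.0111 = 0 + j77.42 Ω
Step 3 — With the output port shorted to ground, the output series arm Z2 runs from the junction to ground; the shunt arm Z3 also runs from the junction to ground. They appear in parallel: Z3 || Z2 = 0 - j50.35 Ω.
Step 4 — Series with input arm Z1: Z_in = Z1 + (Z3 || Z2) = 0 - j33.33 Ω = 33.33∠-90.0° Ω.
Step 5 — Source phasor: V = 116∠90.0° V = 0 + j116 V.
Step 6 — Ohm's law: I = V / Z_total = (0 + j116) / (0 - j33.33) = -3.48 A.
Step 7 — Convert to polar: |I| = 3.48 A, ∠I = 180.0°.

I = 3.48∠180.0° A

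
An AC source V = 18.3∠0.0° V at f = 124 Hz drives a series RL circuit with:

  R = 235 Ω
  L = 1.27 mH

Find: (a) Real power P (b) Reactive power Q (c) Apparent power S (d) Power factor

Step 1 — Angular frequency: ω = 2π·f = 2π·124 = 779.1 rad/s.
Step 2 — Component impedances:
  R: Z = R = 235 Ω
  L: Z = jωL = j·779.1·0.00127 = 0 + j0.9895 Ω
Step 3 — Series combination: Z_total = R + L = 235 + j0.9895 Ω = 235∠0.2° Ω.
Step 4 — Source phasor: V = 18.3∠0.0° V = 18.3 V.
Step 5 — Current: I = V / Z = 0.07787 - j0.0003279 A = 0.07787∠-0.2° A.
Step 6 — Complex power: S = V·I* = 1.425 + j0.006 VA.
Step 7 — Real power: P = Re(S) = 1.425 W.
Step 8 — Reactive power: Q = Im(S) = 0.006 VAR.
Step 9 — Apparent power: |S| = 1.425 VA.
Step 10 — Power factor: PF = P/|S| = 1 (lagging).

(a) P = 1.425 W  (b) Q = 0.006 VAR  (c) S = 1.425 VA  (d) PF = 1 (lagging)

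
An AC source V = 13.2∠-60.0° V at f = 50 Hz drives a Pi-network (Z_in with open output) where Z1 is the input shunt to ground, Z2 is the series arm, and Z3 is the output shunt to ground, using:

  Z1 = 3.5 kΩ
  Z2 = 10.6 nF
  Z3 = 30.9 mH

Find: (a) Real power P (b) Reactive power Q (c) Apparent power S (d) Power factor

Step 1 — Angular frequency: ω = 2π·f = 2π·50 = 314.2 rad/s.
Step 2 — Component impedances:
  Z1: Z = R = 3500 Ω
  Z2: Z = 1/(jωC) = -j/(ω·C) = 0 - j3.003e+05 Ω
  Z3: Z = jωL = j·314.2·0.0309 = 0 + j9.708 Ω
Step 3 — With open output, the series arm Z2 and the output shunt Z3 appear in series to ground: Z2 + Z3 = 0 - j3.003e+05 Ω.
Step 4 — Parallel with input shunt Z1: Z_in = Z1 || (Z2 + Z3) = 3500 - j40.79 Ω = 3500∠-0.7° Ω.
Step 5 — Source phasor: V = 13.2∠-60.0° V = 6.6 - j11.43 V.
Step 6 — Current: I = V / Z = 0.001924 - j0.003244 A = 0.003772∠-59.3° A.
Step 7 — Complex power: S = V·I* = 0.04978 - j0.0005803 VA.
Step 8 — Real power: P = Re(S) = 0.04978 W.
Step 9 — Reactive power: Q = Im(S) = -0.0005803 VAR.
Step 10 — Apparent power: |S| = 0.04979 VA.
Step 11 — Power factor: PF = P/|S| = 0.9999 (leading).

(a) P = 0.04978 W  (b) Q = -0.0005803 VAR  (c) S = 0.04979 VA  (d) PF = 0.9999 (leading)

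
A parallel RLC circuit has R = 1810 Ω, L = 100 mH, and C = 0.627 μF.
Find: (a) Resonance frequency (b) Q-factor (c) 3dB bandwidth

Step 1 — Resonance: ω₀ = 1/√(LC) = 1/√(0.1·6.27e-07) = 3994 rad/s.
Step 2 — f₀ = ω₀/(2π) = 635.6 Hz.
Step 3 — Parallel Q: Q = R/(ω₀L) = 1810/(3994·0.1) = 4.532.
Step 4 — Bandwidth: Δω = ω₀/Q = 881.2 rad/s; BW = Δω/(2π) = 140.2 Hz.

(a) f₀ = 635.6 Hz  (b) Q = 4.532  (c) BW = 140.2 Hz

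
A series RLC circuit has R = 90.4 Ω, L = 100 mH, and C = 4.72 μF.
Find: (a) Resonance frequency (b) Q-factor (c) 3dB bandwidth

Step 1 — Resonance condition Im(Z)=0 gives ω₀ = 1/√(LC).
Step 2 — ω₀ = 1/√(0.1·4.72e-06) = 1456 rad/s.
Step 3 — f₀ = ω₀/(2π) = 231.7 Hz.
Step 4 — Series Q: Q = ω₀L/R = 1456·0.1/90.4 = 1.61.
Step 5 — 3dB bandwidth: Δω = ω₀/Q = 904 rad/s; BW = Δω/(2π) = 143.9 Hz.

(a) f₀ = 231.7 Hz  (b) Q = 1.61  (c) BW = 143.9 Hz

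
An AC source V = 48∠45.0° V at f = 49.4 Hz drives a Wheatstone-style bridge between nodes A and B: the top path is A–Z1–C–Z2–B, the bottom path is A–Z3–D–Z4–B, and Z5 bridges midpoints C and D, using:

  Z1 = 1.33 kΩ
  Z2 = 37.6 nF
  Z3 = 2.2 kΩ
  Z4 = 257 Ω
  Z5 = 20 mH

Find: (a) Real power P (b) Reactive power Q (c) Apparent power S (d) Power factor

Step 1 — Angular frequency: ω = 2π·f = 2π·49.4 = 310.4 rad/s.
Step 2 — Component impedances:
  Z1: Z = R = 1330 Ω
  Z2: Z = 1/(jωC) = -j/(ω·C) = 0 - j8.569e+04 Ω
  Z3: Z = R = 2200 Ω
  Z4: Z = R = 257 Ω
  Z5: Z = jωL = j·310.4·0.02 = 0 + j6.208 Ω
Step 3 — Bridge requires nodal analysis (the Z5 bridge couples midpoints C and D, so the two paths cannot be reduced to a simple series/parallel combination). Setting node B to ground and injecting 1 A at node A, the 3-node admittance system at A, C, D solves to V_A = Z_AB = 1086 + j1.64 Ω = 1086∠0.1° Ω.
Step 4 — Source phasor: V = 48∠45.0° V = 33.94 + j33.94 V.
Step 5 — Current: I = V / Z = 0.0313 + j0.03121 A = 0.0442∠44.9° A.
Step 6 — Complex power: S = V·I* = 2.122 + j0.003205 VA.
Step 7 — Real power: P = Re(S) = 2.122 W.
Step 8 — Reactive power: Q = Im(S) = 0.003205 VAR.
Step 9 — Apparent power: |S| = 2.122 VA.
Step 10 — Power factor: PF = P/|S| = 1 (lagging).

(a) P = 2.122 W  (b) Q = 0.003205 VAR  (c) S = 2.122 VA  (d) PF = 1 (lagging)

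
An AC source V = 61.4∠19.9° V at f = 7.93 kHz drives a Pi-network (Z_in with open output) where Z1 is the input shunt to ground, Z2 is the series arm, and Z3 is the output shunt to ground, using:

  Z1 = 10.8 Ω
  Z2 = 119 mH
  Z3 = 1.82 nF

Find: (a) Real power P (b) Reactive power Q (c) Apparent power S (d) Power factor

Step 1 — Angular frequency: ω = 2π·f = 2π·7930 = 4.983e+04 rad/s.
Step 2 — Component impedances:
  Z1: Z = R = 10.8 Ω
  Z2: Z = jωL = j·4.983e+04·0.119 = 0 + j5929 Ω
  Z3: Z = 1/(jωC) = -j/(ω·C) = 0 - j1.103e+04 Ω
Step 3 — With open output, the series arm Z2 and the output shunt Z3 appear in series to ground: Z2 + Z3 = 0 - j5098 Ω.
Step 4 — Parallel with input shunt Z1: Z_in = Z1 || (Z2 + Z3) = 10.8 - j0.02288 Ω = 10.8∠-0.1° Ω.
Step 5 — Source phasor: V = 61.4∠19.9° V = 57.73 + j20.9 V.
Step 6 — Current: I = V / Z = 5.342 + j1.946 A = 5.685∠20.0° A.
Step 7 — Complex power: S = V·I* = 349.1 - j0.7395 VA.
Step 8 — Real power: P = Re(S) = 349.1 W.
Step 9 — Reactive power: Q = Im(S) = -0.7395 VAR.
Step 10 — Apparent power: |S| = 349.1 VA.
Step 11 — Power factor: PF = P/|S| = 1 (leading).

(a) P = 349.1 W  (b) Q = -0.7395 VAR  (c) S = 349.1 VA  (d) PF = 1 (leading)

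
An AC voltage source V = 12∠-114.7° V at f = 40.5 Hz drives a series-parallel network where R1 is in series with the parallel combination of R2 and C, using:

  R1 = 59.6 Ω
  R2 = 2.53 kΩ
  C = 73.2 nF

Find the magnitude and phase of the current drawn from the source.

Step 1 — Angular frequency: ω = 2π·f = 2π·40.5 = 254.5 rad/s.
Step 2 — Component impedances:
  R1: Z = R = 59.6 Ω
  R2: Z = R = 2530 Ω
  C: Z = 1/(jωC) = -j/(ω·C) = 0 - j5.369e+04 Ω
Step 3 — Parallel branch: R2 || C = 1/(1/R2 + 1/C) = 2524 - j119 Ω.
Step 4 — Series with R1: Z_total = R1 + (R2 || C) = 2584 - j119 Ω = 2587∠-2.6° Ω.
Step 5 — Source phasor: V = 12∠-114.7° V = -5.014 - j10.9 V.
Step 6 — Ohm's law: I = V / Z_total = (-5.014 - j10.9) / (2584 - j119) = -0.001743 - j0.004299 A.
Step 7 — Convert to polar: |I| = 0.004639 A, ∠I = -112.1°.

I = 0.004639∠-112.1° A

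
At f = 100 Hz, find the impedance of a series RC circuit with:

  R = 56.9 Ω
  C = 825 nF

Step 1 — Angular frequency: ω = 2π·f = 2π·100 = 628.3 rad/s.
Step 2 — Component impedances:
  R: Z = R = 56.9 Ω
  C: Z = 1/(jωC) = -j/(ω·C) = 0 - j1929 Ω
Step 3 — Series combination: Z_total = R + C = 56.9 - j1929 Ω = 1930∠-88.3° Ω.

Z = 56.9 - j1929 Ω = 1930∠-88.3° Ω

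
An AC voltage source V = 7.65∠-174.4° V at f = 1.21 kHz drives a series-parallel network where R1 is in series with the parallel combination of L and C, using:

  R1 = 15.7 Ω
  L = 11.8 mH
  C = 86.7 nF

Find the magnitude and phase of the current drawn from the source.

Step 1 — Angular frequency: ω = 2π·f = 2π·1210 = 7603 rad/s.
Step 2 — Component impedances:
  R1: Z = R = 15.7 Ω
  L: Z = jωL = j·7603·0.0118 = 0 + j89.71 Ω
  C: Z = 1/(jωC) = -j/(ω·C) = 0 - j1517 Ω
Step 3 — Parallel branch: L || C = 1/(1/L + 1/C) = 0 + j95.35 Ω.
Step 4 — Series with R1: Z_total = R1 + (L || C) = 15.7 + j95.35 Ω = 96.63∠80.6° Ω.
Step 5 — Source phasor: V = 7.65∠-174.4° V = -7.613 - j0.7465 V.
Step 6 — Ohm's law: I = V / Z_total = (-7.613 - j0.7465) / (15.7 + j95.35) = -0.02042 + j0.07649 A.
Step 7 — Convert to polar: |I| = 0.07917 A, ∠I = 105.0°.

I = 0.07917∠105.0° A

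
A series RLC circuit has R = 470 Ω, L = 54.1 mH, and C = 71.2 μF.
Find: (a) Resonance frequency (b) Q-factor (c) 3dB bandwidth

Step 1 — Resonance condition Im(Z)=0 gives ω₀ = 1/√(LC).
Step 2 — ω₀ = 1/√(0.0541·7.12e-05) = 509.5 rad/s.
Step 3 — f₀ = ω₀/(2π) = 81.09 Hz.
Step 4 — Series Q: Q = ω₀L/R = 509.5·0.0541/470 = 0.05865.
Step 5 — 3dB bandwidth: Δω = ω₀/Q = 8688 rad/s; BW = Δω/(2π) = 1383 Hz.

(a) f₀ = 81.09 Hz  (b) Q = 0.05865  (c) BW = 1383 Hz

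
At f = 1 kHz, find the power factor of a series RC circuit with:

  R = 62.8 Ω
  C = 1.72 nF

Step 1 — Angular frequency: ω = 2π·f = 2π·1000 = 6283 rad/s.
Step 2 — Component impedances:
  R: Z = R = 62.8 Ω
  C: Z = 1/(jωC) = -j/(ω·C) = 0 - j9.253e+04 Ω
Step 3 — Series combination: Z_total = R + C = 62.8 - j9.253e+04 Ω = 9.253e+04∠-90.0° Ω.
Step 4 — Power factor: PF = cos(φ) = Re(Z)/|Z| = 62.8/9.253e+04 = 0.0006787.
Step 5 — Type: Im(Z) = -9.253e+04 ⇒ leading (phase φ = -90.0°).

PF = 0.0006787 (leading, φ = -90.0°)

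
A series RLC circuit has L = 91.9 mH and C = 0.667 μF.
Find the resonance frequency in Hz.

Step 1 — Resonance condition Im(Z)=0 gives ω₀ = 1/√(LC).
Step 2 — ω₀ = 1/√(0.0919·6.67e-07) = 4039 rad/s.
Step 3 — f₀ = ω₀/(2π) = 642.8 Hz.

f₀ = 642.8 Hz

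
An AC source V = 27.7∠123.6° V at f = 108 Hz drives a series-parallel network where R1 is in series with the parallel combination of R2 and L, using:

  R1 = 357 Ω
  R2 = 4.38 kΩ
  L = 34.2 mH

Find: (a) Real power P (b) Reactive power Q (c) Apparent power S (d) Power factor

Step 1 — Angular frequency: ω = 2π·f = 2π·108 = 678.6 rad/s.
Step 2 — Component impedances:
  R1: Z = R = 357 Ω
  R2: Z = R = 4380 Ω
  L: Z = jωL = j·678.6·0.0342 = 0 + j23.21 Ω
Step 3 — Parallel branch: R2 || L = 1/(1/R2 + 1/L) = 0.123 + j23.21 Ω.
Step 4 — Series with R1: Z_total = R1 + (R2 || L) = 357.1 + j23.21 Ω = 357.9∠3.7° Ω.
Step 5 — Source phasor: V = 27.7∠123.6° V = -15.33 + j23.07 V.
Step 6 — Current: I = V / Z = -0.03856 + j0.06711 A = 0.0774∠119.9° A.
Step 7 — Complex power: S = V·I* = 2.139 + j0.139 VA.
Step 8 — Real power: P = Re(S) = 2.139 W.
Step 9 — Reactive power: Q = Im(S) = 0.139 VAR.
Step 10 — Apparent power: |S| = 2.144 VA.
Step 11 — Power factor: PF = P/|S| = 0.9979 (lagging).

(a) P = 2.139 W  (b) Q = 0.139 VAR  (c) S = 2.144 VA  (d) PF = 0.9979 (lagging)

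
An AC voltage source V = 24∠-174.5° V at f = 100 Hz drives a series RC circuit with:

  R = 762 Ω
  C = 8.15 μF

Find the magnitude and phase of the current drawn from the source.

Step 1 — Angular frequency: ω = 2π·f = 2π·100 = 628.3 rad/s.
Step 2 — Component impedances:
  R: Z = R = 762 Ω
  C: Z = 1/(jωC) = -j/(ω·C) = 0 - j195.3 Ω
Step 3 — Series combination: Z_total = R + C = 762 - j195.3 Ω = 786.6∠-14.4° Ω.
Step 4 — Source phasor: V = 24∠-174.5° V = -23.89 - j2.3 V.
Step 5 — Ohm's law: I = V / Z_total = (-23.89 - j2.3) / (762 - j195.3) = -0.02869 - j0.01037 A.
Step 6 — Convert to polar: |I| = 0.03051 A, ∠I = -160.1°.

I = 0.03051∠-160.1° A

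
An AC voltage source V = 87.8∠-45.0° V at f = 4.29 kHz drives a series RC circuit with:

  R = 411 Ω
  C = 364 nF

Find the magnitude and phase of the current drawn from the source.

Step 1 — Angular frequency: ω = 2π·f = 2π·4290 = 2.695e+04 rad/s.
Step 2 — Component impedances:
  R: Z = R = 411 Ω
  C: Z = 1/(jωC) = -j/(ω·C) = 0 - j101.9 Ω
Step 3 — Series combination: Z_total = R + C = 411 - j101.9 Ω = 423.4∠-13.9° Ω.
Step 4 — Source phasor: V = 87.8∠-45.0° V = 62.08 - j62.08 V.
Step 5 — Ohm's law: I = V / Z_total = (62.08 - j62.08) / (411 - j101.9) = 0.1776 - j0.107 A.
Step 6 — Convert to polar: |I| = 0.2073 A, ∠I = -31.1°.

I = 0.2073∠-31.1° A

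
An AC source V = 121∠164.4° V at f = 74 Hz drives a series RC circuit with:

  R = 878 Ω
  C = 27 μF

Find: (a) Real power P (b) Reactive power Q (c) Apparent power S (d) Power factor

Step 1 — Angular frequency: ω = 2π·f = 2π·74 = 465 rad/s.
Step 2 — Component impedances:
  R: Z = R = 878 Ω
  C: Z = 1/(jωC) = -j/(ω·C) = 0 - j79.66 Ω
Step 3 — Series combination: Z_total = R + C = 878 - j79.66 Ω = 881.6∠-5.2° Ω.
Step 4 — Source phasor: V = 121∠164.4° V = -116.5 + j32.54 V.
Step 5 — Current: I = V / Z = -0.135 + j0.02481 A = 0.1372∠169.6° A.
Step 6 — Complex power: S = V·I* = 16.54 - j1.501 VA.
Step 7 — Real power: P = Re(S) = 16.54 W.
Step 8 — Reactive power: Q = Im(S) = -1.501 VAR.
Step 9 — Apparent power: |S| = 16.61 VA.
Step 10 — Power factor: PF = P/|S| = 0.9959 (leading).

(a) P = 16.54 W  (b) Q = -1.501 VAR  (c) S = 16.61 VA  (d) PF = 0.9959 (leading)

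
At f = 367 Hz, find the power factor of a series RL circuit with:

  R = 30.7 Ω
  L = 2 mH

Step 1 — Angular frequency: ω = 2π·f = 2π·367 = 2306 rad/s.
Step 2 — Component impedances:
  R: Z = R = 30.7 Ω
  L: Z = jωL = j·2306·0.002 = 0 + j4.612 Ω
Step 3 — Series combination: Z_total = R + L = 30.7 + j4.612 Ω = 31.04∠8.5° Ω.
Step 4 — Power factor: PF = cos(φ) = Re(Z)/|Z| = 30.7/31.044 = 0.9889.
Step 5 — Type: Im(Z) = 4.612 ⇒ lagging (phase φ = 8.5°).

PF = 0.9889 (lagging, φ = 8.5°)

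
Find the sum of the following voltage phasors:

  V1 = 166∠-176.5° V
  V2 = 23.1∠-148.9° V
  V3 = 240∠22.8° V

Step 1 — Convert each phasor to rectangular form:
  V1 = 166·(cos(-176.5°) + j·sin(-176.5°)) = -165.7 - j10.13 V
  V2 = 23.1·(cos(-148.9°) + j·sin(-148.9°)) = -19.78 - j11.93 V
  V3 = 240·(cos(22.8°) + j·sin(22.8°)) = 221.2 + j93 V
Step 2 — Sum components: V_total = 35.78 + j70.94 V.
Step 3 — Convert to polar: |V_total| = 79.45 V, ∠V_total = 63.2°.

V_total = 79.45∠63.2° V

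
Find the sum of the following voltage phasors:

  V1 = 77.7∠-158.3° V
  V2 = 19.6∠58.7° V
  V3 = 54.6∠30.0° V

Step 1 — Convert each phasor to rectangular form:
  V1 = 77.7·(cos(-158.3°) + j·sin(-158.3°)) = -72.19 - j28.73 V
  V2 = 19.6·(cos(58.7°) + j·sin(58.7°)) = 10.18 + j16.75 V
  V3 = 54.6·(cos(30.0°) + j·sin(30.0°)) = 47.28 + j27.3 V
Step 2 — Sum components: V_total = -14.73 + j15.32 V.
Step 3 — Convert to polar: |V_total| = 21.25 V, ∠V_total = 133.9°.

V_total = 21.25∠133.9° V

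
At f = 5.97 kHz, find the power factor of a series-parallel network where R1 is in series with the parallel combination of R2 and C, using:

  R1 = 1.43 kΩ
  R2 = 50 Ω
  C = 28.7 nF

Step 1 — Angular frequency: ω = 2π·f = 2π·5970 = 3.751e+04 rad/s.
Step 2 — Component impedances:
  R1: Z = R = 1430 Ω
  R2: Z = R = 50 Ω
  C: Z = 1/(jωC) = -j/(ω·C) = 0 - j928.9 Ω
Step 3 — Parallel branch: R2 || C = 1/(1/R2 + 1/C) = 49.86 - j2.684 Ω.
Step 4 — Series with R1: Z_total = R1 + (R2 || C) = 1480 - j2.684 Ω = 1480∠-0.1° Ω.
Step 5 — Power factor: PF = cos(φ) = Re(Z)/|Z| = 1480/1480 = 1.
Step 6 — Type: Im(Z) = -2.684 ⇒ leading (phase φ = -0.1°).

PF = 1 (leading, φ = -0.1°)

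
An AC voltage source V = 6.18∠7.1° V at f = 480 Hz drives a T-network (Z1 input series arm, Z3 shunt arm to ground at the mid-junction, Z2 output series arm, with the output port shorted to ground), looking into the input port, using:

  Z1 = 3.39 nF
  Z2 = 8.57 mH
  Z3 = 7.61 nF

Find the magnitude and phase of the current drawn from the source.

Step 1 — Angular frequency: ω = 2π·f = 2π·480 = 3016 rad/s.
Step 2 — Component impedances:
  Z1: Z = 1/(jωC) = -j/(ω·C) = 0 - j9.781e+04 Ω
  Z2: Z = jωL = j·3016·0.00857 = 0 + j25.85 Ω
  Z3: Z = 1/(jωC) = -j/(ω·C) = 0 - j4.357e+04 Ω
Step 3 — With the output port shorted to ground, the output series arm Z2 runs from the junction to ground; the shunt arm Z3 also runs from the junction to ground. They appear in parallel: Z3 || Z2 = 0 + j25.86 Ω.
Step 4 — Series with input arm Z1: Z_in = Z1 + (Z3 || Z2) = 0 - j9.778e+04 Ω = 9.778e+04∠-90.0° Ω.
Step 5 — Source phasor: V = 6.18∠7.1° V = 6.133 + j0.7639 V.
Step 6 — Ohm's law: I = V / Z_total = (6.133 + j0.7639) / (0 - j9.778e+04) = -7.812e-06 + j6.272e-05 A.
Step 7 — Convert to polar: |I| = 6.32e-05 A, ∠I = 97.1°.

I = 6.32e-05∠97.1° A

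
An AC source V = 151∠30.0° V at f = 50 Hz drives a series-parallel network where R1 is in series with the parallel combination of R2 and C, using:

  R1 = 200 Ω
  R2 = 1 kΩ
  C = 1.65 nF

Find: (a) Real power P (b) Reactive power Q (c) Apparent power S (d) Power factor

Step 1 — Angular frequency: ω = 2π·f = 2π·50 = 314.2 rad/s.
Step 2 — Component impedances:
  R1: Z = R = 200 Ω
  R2: Z = R = 1000 Ω
  C: Z = 1/(jωC) = -j/(ω·C) = 0 - j1.929e+06 Ω
Step 3 — Parallel branch: R2 || C = 1/(1/R2 + 1/C) = 1000 - j0.5184 Ω.
Step 4 — Series with R1: Z_total = R1 + (R2 || C) = 1200 - j0.5184 Ω = 1200∠-0.0° Ω.
Step 5 — Source phasor: V = 151∠30.0° V = 130.8 + j75.5 V.
Step 6 — Current: I = V / Z = 0.1089 + j0.06296 A = 0.1258∠30.0° A.
Step 7 — Complex power: S = V·I* = 19 - j0.008208 VA.
Step 8 — Real power: P = Re(S) = 19 W.
Step 9 — Reactive power: Q = Im(S) = -0.008208 VAR.
Step 10 — Apparent power: |S| = 19 VA.
Step 11 — Power factor: PF = P/|S| = 1 (leading).

(a) P = 19 W  (b) Q = -0.008208 VAR  (c) S = 19 VA  (d) PF = 1 (leading)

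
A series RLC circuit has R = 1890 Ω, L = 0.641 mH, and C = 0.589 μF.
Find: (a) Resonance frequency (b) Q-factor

Step 1 — Resonance condition Im(Z)=0 gives ω₀ = 1/√(LC).
Step 2 — ω₀ = 1/√(0.000641·5.89e-07) = 5.147e+04 rad/s.
Step 3 — f₀ = ω₀/(2π) = 8191 Hz.
Step 4 — Series Q: Q = ω₀L/R = 5.147e+04·0.000641/1890 = 0.01745.

(a) f₀ = 8191 Hz  (b) Q = 0.01745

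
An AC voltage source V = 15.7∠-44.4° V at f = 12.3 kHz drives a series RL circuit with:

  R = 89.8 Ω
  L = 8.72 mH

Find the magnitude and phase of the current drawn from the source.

Step 1 — Angular frequency: ω = 2π·f = 2π·1.23e+04 = 7.728e+04 rad/s.
Step 2 — Component impedances:
  R: Z = R = 89.8 Ω
  L: Z = jωL = j·7.728e+04·0.00872 = 0 + j673.9 Ω
Step 3 — Series combination: Z_total = R + L = 89.8 + j673.9 Ω = 679.9∠82.4° Ω.
Step 4 — Source phasor: V = 15.7∠-44.4° V = 11.22 - j10.98 V.
Step 5 — Ohm's law: I = V / Z_total = (11.22 - j10.98) / (89.8 + j673.9) = -0.01384 - j0.01849 A.
Step 6 — Convert to polar: |I| = 0.02309 A, ∠I = -126.8°.

I = 0.02309∠-126.8° A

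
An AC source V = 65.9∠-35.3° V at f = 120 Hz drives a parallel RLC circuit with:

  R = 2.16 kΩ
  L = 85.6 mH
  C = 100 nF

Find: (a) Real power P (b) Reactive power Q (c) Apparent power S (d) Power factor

Step 1 — Angular frequency: ω = 2π·f = 2π·120 = 754 rad/s.
Step 2 — Component impedances:
  R: Z = R = 2160 Ω
  L: Z = jωL = j·754·0.0856 = 0 + j64.54 Ω
  C: Z = 1/(jωC) = -j/(ω·C) = 0 - j1.326e+04 Ω
Step 3 — Parallel combination: 1/Z_total = 1/R + 1/L + 1/C; Z_total = 1.946 + j64.8 Ω = 64.83∠88.3° Ω.
Step 4 — Source phasor: V = 65.9∠-35.3° V = 53.78 - j38.08 V.
Step 5 — Current: I = V / Z = -0.5623 - j0.8469 A = 1.017∠-123.6° A.
Step 6 — Complex power: S = V·I* = 2.011 + j66.96 VA.
Step 7 — Real power: P = Re(S) = 2.011 W.
Step 8 — Reactive power: Q = Im(S) = 66.96 VAR.
Step 9 — Apparent power: |S| = 66.99 VA.
Step 10 — Power factor: PF = P/|S| = 0.03001 (lagging).

(a) P = 2.011 W  (b) Q = 66.96 VAR  (c) S = 66.99 VA  (d) PF = 0.03001 (lagging)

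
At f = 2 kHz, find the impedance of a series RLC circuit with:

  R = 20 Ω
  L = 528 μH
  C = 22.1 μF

Step 1 — Angular frequency: ω = 2π·f = 2π·2000 = 1.257e+04 rad/s.
Step 2 — Component impedances:
  R: Z = R = 20 Ω
  L: Z = jωL = j·1.257e+04·0.000528 = 0 + j6.635 Ω
  C: Z = 1/(jωC) = -j/(ω·C) = 0 - j3.601 Ω
Step 3 — Series combination: Z_total = R + L + C = 20 + j3.034 Ω = 20.23∠8.6° Ω.

Z = 20 + j3.034 Ω = 20.23∠8.6° Ω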